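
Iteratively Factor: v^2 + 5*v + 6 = (v + 3)*(v + 2)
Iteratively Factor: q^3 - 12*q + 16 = (q - 2)*(q^2 + 2*q - 8) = (q - 2)*(q + 4)*(q - 2)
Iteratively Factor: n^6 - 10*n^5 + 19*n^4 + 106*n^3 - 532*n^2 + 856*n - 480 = (n - 5)*(n^5 - 5*n^4 - 6*n^3 + 76*n^2 - 152*n + 96) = (n - 5)*(n - 3)*(n^4 - 2*n^3 - 12*n^2 + 40*n - 32) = (n - 5)*(n - 3)*(n - 2)*(n^3 - 12*n + 16) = (n - 5)*(n - 3)*(n - 2)^2*(n^2 + 2*n - 8) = (n - 5)*(n - 3)*(n - 2)^3*(n + 4)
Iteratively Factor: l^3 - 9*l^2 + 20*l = (l - 5)*(l^2 - 4*l) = (l - 5)*(l - 4)*(l)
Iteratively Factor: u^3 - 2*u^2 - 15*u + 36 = (u + 4)*(u^2 - 6*u + 9) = (u - 3)*(u + 4)*(u - 3)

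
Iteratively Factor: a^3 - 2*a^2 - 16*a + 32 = (a - 4)*(a^2 + 2*a - 8) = (a - 4)*(a - 2)*(a + 4)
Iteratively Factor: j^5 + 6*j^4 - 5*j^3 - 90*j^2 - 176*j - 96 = (j + 2)*(j^4 + 4*j^3 - 13*j^2 - 64*j - 48) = (j - 4)*(j + 2)*(j^3 + 8*j^2 + 19*j + 12) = (j - 4)*(j + 1)*(j + 2)*(j^2 + 7*j + 12) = (j - 4)*(j + 1)*(j + 2)*(j + 3)*(j + 4)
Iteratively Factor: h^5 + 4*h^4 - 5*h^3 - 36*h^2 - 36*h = (h + 3)*(h^4 + h^3 - 8*h^2 - 12*h) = h*(h + 3)*(h^3 + h^2 - 8*h - 12) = h*(h + 2)*(h + 3)*(h^2 - h - 6) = h*(h + 2)^2*(h + 3)*(h - 3)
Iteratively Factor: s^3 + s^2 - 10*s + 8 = (s - 2)*(s^2 + 3*s - 4) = (s - 2)*(s - 1)*(s + 4)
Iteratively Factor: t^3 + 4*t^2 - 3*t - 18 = (t + 3)*(t^2 + t - 6) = (t + 3)^2*(t - 2)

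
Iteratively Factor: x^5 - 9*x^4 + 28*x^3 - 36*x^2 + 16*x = (x - 2)*(x^4 - 7*x^3 + 14*x^2 - 8*x) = x*(x - 2)*(x^3 - 7*x^2 + 14*x - 8) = x*(x - 2)^2*(x^2 - 5*x + 4) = x*(x - 4)*(x - 2)^2*(x - 1)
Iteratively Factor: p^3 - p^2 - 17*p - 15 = (p + 1)*(p^2 - 2*p - 15) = (p - 5)*(p + 1)*(p + 3)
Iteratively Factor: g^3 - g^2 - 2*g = (g + 1)*(g^2 - 2*g) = g*(g + 1)*(g - 2)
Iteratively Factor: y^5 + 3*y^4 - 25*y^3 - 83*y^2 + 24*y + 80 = (y - 5)*(y^4 + 8*y^3 + 15*y^2 - 8*y - 16) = (y - 5)*(y - 1)*(y^3 + 9*y^2 + 24*y + 16) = (y - 5)*(y - 1)*(y + 4)*(y^2 + 5*y + 4) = (y - 5)*(y - 1)*(y + 1)*(y + 4)*(y + 4)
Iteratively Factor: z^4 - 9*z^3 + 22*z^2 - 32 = (z - 4)*(z^3 - 5*z^2 + 2*z + 8) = (z - 4)^2*(z^2 - z - 2) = (z - 4)^2*(z + 1)*(z - 2)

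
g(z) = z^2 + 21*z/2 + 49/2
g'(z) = 2*z + 21/2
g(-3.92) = -1.29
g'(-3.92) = 2.66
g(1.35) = 40.50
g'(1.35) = 13.20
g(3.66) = 76.33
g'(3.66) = 17.82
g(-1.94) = 7.89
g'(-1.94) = 6.62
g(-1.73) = 9.33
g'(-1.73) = 7.04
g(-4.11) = -1.76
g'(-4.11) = 2.28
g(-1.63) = 10.04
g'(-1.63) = 7.24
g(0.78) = 33.30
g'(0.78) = 12.06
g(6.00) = 123.50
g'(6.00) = 22.50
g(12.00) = 294.50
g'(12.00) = 34.50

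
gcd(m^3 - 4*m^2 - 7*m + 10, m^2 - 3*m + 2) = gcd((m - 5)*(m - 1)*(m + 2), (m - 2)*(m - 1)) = m - 1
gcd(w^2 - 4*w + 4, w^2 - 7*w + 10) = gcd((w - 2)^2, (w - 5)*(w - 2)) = w - 2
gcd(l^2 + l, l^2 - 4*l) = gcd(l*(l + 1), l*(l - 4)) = l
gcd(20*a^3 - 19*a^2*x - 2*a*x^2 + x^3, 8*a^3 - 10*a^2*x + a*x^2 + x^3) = -4*a^2 + 3*a*x + x^2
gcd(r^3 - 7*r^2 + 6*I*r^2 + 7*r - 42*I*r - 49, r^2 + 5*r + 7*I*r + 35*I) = r + 7*I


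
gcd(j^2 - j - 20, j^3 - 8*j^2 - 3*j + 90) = j - 5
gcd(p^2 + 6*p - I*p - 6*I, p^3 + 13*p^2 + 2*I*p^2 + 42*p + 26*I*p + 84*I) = p + 6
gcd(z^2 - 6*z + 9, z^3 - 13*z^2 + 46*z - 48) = z - 3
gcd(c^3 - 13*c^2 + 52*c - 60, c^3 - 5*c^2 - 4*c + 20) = c^2 - 7*c + 10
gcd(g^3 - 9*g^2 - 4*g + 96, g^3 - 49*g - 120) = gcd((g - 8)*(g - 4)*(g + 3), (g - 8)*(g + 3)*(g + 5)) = g^2 - 5*g - 24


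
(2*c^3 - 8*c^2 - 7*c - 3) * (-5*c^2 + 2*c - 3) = -10*c^5 + 44*c^4 + 13*c^3 + 25*c^2 + 15*c + 9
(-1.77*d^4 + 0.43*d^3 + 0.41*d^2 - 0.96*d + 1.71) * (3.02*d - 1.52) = -5.3454*d^5 + 3.989*d^4 + 0.5846*d^3 - 3.5224*d^2 + 6.6234*d - 2.5992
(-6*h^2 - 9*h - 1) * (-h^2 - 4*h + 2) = 6*h^4 + 33*h^3 + 25*h^2 - 14*h - 2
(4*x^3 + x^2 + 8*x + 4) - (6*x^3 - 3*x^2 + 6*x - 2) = -2*x^3 + 4*x^2 + 2*x + 6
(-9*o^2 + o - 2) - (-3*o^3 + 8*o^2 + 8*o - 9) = 3*o^3 - 17*o^2 - 7*o + 7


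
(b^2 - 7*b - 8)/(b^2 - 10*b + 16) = (b + 1)/(b - 2)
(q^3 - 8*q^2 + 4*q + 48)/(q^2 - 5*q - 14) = (q^2 - 10*q + 24)/(q - 7)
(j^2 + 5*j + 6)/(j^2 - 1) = (j^2 + 5*j + 6)/(j^2 - 1)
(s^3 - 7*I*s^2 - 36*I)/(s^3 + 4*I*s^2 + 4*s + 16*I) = (s^2 - 9*I*s - 18)/(s^2 + 2*I*s + 8)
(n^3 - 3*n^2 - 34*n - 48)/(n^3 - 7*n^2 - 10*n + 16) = (n + 3)/(n - 1)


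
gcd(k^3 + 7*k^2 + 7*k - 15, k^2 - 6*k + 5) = k - 1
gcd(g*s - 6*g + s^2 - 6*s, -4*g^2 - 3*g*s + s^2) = g + s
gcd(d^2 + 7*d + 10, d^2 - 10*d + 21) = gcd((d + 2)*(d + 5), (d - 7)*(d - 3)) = 1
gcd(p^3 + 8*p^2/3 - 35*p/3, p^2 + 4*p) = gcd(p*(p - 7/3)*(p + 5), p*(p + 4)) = p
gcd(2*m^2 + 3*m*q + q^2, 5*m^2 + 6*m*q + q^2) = m + q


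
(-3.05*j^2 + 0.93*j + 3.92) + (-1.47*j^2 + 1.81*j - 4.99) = -4.52*j^2 + 2.74*j - 1.07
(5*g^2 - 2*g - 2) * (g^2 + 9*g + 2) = 5*g^4 + 43*g^3 - 10*g^2 - 22*g - 4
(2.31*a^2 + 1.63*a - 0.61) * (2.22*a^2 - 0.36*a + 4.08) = 5.1282*a^4 + 2.787*a^3 + 7.4838*a^2 + 6.87*a - 2.4888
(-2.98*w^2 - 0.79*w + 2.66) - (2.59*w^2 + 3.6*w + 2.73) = -5.57*w^2 - 4.39*w - 0.0699999999999998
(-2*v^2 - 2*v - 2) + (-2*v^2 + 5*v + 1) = -4*v^2 + 3*v - 1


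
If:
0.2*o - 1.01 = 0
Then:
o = 5.05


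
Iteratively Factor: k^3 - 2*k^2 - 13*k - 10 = (k + 1)*(k^2 - 3*k - 10) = (k - 5)*(k + 1)*(k + 2)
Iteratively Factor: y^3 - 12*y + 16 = (y + 4)*(y^2 - 4*y + 4) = (y - 2)*(y + 4)*(y - 2)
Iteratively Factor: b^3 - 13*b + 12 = (b - 1)*(b^2 + b - 12) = (b - 3)*(b - 1)*(b + 4)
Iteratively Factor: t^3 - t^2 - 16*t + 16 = (t + 4)*(t^2 - 5*t + 4) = (t - 4)*(t + 4)*(t - 1)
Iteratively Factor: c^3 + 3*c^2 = (c)*(c^2 + 3*c) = c^2*(c + 3)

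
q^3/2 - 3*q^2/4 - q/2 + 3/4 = (q/2 + 1/2)*(q - 3/2)*(q - 1)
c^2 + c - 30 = (c - 5)*(c + 6)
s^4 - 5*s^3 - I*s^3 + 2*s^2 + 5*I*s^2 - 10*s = s*(s - 5)*(s - 2*I)*(s + I)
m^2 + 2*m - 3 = (m - 1)*(m + 3)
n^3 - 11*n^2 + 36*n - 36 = (n - 6)*(n - 3)*(n - 2)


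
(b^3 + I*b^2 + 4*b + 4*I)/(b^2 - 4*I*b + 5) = (b^2 + 4)/(b - 5*I)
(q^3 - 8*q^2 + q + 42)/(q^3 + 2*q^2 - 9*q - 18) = (q - 7)/(q + 3)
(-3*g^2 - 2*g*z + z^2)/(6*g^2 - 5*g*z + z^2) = (g + z)/(-2*g + z)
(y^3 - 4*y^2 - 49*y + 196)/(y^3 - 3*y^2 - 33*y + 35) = (y^2 + 3*y - 28)/(y^2 + 4*y - 5)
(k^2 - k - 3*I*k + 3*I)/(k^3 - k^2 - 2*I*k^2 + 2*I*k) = (k - 3*I)/(k*(k - 2*I))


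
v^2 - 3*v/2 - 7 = (v - 7/2)*(v + 2)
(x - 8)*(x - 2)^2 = x^3 - 12*x^2 + 36*x - 32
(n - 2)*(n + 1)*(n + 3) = n^3 + 2*n^2 - 5*n - 6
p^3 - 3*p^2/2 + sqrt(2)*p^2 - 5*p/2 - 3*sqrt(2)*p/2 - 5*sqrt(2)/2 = (p - 5/2)*(p + 1)*(p + sqrt(2))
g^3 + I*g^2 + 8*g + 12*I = (g - 3*I)*(g + 2*I)^2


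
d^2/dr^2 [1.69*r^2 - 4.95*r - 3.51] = 3.38000000000000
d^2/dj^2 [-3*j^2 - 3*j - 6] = -6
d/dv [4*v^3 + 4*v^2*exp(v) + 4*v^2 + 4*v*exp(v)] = 4*v^2*exp(v) + 12*v^2 + 12*v*exp(v) + 8*v + 4*exp(v)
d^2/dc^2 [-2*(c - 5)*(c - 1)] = -4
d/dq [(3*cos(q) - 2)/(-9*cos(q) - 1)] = 21*sin(q)/(9*cos(q) + 1)^2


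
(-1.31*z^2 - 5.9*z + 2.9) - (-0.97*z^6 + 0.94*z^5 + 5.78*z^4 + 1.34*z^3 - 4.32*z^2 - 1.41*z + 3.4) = 0.97*z^6 - 0.94*z^5 - 5.78*z^4 - 1.34*z^3 + 3.01*z^2 - 4.49*z - 0.5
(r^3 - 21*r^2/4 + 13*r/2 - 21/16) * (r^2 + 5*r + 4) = r^5 - r^4/4 - 63*r^3/4 + 163*r^2/16 + 311*r/16 - 21/4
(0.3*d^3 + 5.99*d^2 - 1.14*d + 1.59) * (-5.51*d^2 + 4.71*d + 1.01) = -1.653*d^5 - 31.5919*d^4 + 34.7973*d^3 - 8.0804*d^2 + 6.3375*d + 1.6059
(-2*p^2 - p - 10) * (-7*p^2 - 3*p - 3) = 14*p^4 + 13*p^3 + 79*p^2 + 33*p + 30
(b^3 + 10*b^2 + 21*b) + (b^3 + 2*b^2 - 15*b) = 2*b^3 + 12*b^2 + 6*b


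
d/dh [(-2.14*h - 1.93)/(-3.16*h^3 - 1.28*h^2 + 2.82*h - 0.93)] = (-13.5248*h^3 - 21.0356*h^2 - 4.9408*h + 7.4328)/(9.9856*h^6 + 8.0896*h^5 - 16.184*h^4 - 1.3416*h^3 + 10.3332*h^2 - 5.2452*h + 0.8649)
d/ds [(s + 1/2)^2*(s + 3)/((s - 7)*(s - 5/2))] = (4*s^4 - 76*s^3 + 45*s^2 + 554*s + 256)/(4*s^4 - 76*s^3 + 501*s^2 - 1330*s + 1225)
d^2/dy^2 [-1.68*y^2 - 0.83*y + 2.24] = -3.36000000000000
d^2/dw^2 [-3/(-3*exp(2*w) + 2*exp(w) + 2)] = 6*((1 - 6*exp(w))*(-3*exp(2*w) + 2*exp(w) + 2) - 4*(3*exp(w) - 1)^2*exp(w))*exp(w)/(-3*exp(2*w) + 2*exp(w) + 2)^3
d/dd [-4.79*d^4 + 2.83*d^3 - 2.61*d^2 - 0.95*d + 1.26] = -19.16*d^3 + 8.49*d^2 - 5.22*d - 0.95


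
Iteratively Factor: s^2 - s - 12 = (s - 4)*(s + 3)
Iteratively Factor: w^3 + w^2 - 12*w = (w - 3)*(w^2 + 4*w) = (w - 3)*(w + 4)*(w)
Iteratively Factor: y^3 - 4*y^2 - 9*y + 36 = (y - 3)*(y^2 - y - 12) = (y - 3)*(y + 3)*(y - 4)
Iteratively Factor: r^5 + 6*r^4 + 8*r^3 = (r + 4)*(r^4 + 2*r^3) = r*(r + 4)*(r^3 + 2*r^2) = r*(r + 2)*(r + 4)*(r^2) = r^2*(r + 2)*(r + 4)*(r)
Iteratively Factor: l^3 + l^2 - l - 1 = (l + 1)*(l^2 - 1) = (l - 1)*(l + 1)*(l + 1)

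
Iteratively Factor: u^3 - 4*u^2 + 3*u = (u - 3)*(u^2 - u) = u*(u - 3)*(u - 1)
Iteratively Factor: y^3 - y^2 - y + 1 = (y - 1)*(y^2 - 1) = (y - 1)^2*(y + 1)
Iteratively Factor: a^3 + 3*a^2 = (a + 3)*(a^2) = a*(a + 3)*(a)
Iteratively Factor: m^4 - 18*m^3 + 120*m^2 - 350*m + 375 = (m - 5)*(m^3 - 13*m^2 + 55*m - 75) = (m - 5)^2*(m^2 - 8*m + 15) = (m - 5)^3*(m - 3)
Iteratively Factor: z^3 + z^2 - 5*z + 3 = (z - 1)*(z^2 + 2*z - 3) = (z - 1)^2*(z + 3)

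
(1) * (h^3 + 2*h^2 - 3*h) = h^3 + 2*h^2 - 3*h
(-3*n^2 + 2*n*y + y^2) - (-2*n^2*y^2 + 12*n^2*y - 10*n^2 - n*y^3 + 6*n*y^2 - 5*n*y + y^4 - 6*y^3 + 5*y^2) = 2*n^2*y^2 - 12*n^2*y + 7*n^2 + n*y^3 - 6*n*y^2 + 7*n*y - y^4 + 6*y^3 - 4*y^2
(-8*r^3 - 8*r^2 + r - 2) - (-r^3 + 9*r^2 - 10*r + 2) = -7*r^3 - 17*r^2 + 11*r - 4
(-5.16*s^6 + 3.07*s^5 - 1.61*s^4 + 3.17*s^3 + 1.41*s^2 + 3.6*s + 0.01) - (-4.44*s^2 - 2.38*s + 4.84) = -5.16*s^6 + 3.07*s^5 - 1.61*s^4 + 3.17*s^3 + 5.85*s^2 + 5.98*s - 4.83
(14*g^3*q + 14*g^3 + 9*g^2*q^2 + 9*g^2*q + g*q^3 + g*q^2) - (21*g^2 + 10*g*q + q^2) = 14*g^3*q + 14*g^3 + 9*g^2*q^2 + 9*g^2*q - 21*g^2 + g*q^3 + g*q^2 - 10*g*q - q^2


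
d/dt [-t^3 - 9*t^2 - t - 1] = -3*t^2 - 18*t - 1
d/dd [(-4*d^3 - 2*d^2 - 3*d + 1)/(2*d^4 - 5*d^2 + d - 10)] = (-(12*d^2 + 4*d + 3)*(2*d^4 - 5*d^2 + d - 10) + (8*d^3 - 10*d + 1)*(4*d^3 + 2*d^2 + 3*d - 1))/(2*d^4 - 5*d^2 + d - 10)^2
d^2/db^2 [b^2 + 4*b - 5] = 2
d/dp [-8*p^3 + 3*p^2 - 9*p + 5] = -24*p^2 + 6*p - 9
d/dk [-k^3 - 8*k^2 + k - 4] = -3*k^2 - 16*k + 1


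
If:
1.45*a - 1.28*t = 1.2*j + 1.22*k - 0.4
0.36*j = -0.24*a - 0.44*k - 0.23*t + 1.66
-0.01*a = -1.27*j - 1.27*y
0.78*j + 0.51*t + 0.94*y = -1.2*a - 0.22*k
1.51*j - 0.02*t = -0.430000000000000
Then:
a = 0.67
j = -0.34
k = 5.90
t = -4.23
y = 0.35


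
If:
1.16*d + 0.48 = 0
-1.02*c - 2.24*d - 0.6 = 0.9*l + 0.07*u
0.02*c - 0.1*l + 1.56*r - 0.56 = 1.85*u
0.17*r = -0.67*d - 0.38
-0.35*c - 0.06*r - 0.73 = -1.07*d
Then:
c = -3.25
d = -0.41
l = 4.13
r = -0.60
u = -1.07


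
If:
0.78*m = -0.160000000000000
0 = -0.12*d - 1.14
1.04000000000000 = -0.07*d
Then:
No Solution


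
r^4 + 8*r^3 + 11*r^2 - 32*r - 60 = (r - 2)*(r + 2)*(r + 3)*(r + 5)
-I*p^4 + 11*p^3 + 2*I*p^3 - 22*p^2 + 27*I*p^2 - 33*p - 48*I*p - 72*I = (p - 3)*(p + 3*I)*(p + 8*I)*(-I*p - I)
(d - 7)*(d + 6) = d^2 - d - 42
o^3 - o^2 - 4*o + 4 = (o - 2)*(o - 1)*(o + 2)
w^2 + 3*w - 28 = (w - 4)*(w + 7)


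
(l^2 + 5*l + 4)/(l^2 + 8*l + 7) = (l + 4)/(l + 7)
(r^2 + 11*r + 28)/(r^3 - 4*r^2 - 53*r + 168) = (r + 4)/(r^2 - 11*r + 24)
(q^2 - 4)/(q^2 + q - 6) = (q + 2)/(q + 3)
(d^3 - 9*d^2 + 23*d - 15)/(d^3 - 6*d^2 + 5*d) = (d - 3)/d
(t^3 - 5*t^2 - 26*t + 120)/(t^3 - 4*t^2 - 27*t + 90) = (t - 4)/(t - 3)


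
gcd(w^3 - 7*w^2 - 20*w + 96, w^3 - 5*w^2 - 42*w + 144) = w^2 - 11*w + 24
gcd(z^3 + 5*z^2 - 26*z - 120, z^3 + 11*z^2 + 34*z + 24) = z^2 + 10*z + 24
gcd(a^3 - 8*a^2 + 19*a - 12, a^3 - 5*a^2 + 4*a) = a^2 - 5*a + 4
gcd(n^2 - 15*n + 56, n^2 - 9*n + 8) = n - 8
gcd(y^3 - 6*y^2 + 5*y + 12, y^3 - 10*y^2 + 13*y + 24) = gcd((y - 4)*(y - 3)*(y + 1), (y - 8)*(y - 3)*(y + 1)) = y^2 - 2*y - 3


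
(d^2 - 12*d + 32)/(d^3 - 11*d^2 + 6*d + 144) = (d - 4)/(d^2 - 3*d - 18)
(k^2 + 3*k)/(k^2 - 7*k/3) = 3*(k + 3)/(3*k - 7)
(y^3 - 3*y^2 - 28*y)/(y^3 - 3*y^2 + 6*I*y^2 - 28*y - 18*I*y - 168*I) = y/(y + 6*I)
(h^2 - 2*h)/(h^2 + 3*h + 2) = h*(h - 2)/(h^2 + 3*h + 2)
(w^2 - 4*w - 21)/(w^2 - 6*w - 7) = (w + 3)/(w + 1)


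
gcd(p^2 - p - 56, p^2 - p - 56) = p^2 - p - 56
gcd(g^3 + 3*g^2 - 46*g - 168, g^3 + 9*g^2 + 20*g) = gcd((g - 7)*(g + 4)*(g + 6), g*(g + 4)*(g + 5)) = g + 4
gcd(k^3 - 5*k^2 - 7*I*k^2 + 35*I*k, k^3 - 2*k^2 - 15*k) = k^2 - 5*k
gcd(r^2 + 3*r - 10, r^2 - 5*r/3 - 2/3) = r - 2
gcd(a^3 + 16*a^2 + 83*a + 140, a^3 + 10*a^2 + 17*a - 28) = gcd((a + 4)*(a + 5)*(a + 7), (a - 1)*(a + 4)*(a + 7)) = a^2 + 11*a + 28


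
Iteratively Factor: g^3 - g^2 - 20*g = (g - 5)*(g^2 + 4*g) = (g - 5)*(g + 4)*(g)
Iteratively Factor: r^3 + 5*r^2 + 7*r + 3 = (r + 3)*(r^2 + 2*r + 1) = (r + 1)*(r + 3)*(r + 1)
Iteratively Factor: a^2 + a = (a)*(a + 1)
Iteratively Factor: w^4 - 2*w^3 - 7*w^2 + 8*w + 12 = (w - 2)*(w^3 - 7*w - 6) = (w - 2)*(w + 1)*(w^2 - w - 6) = (w - 2)*(w + 1)*(w + 2)*(w - 3)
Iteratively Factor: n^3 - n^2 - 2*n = (n + 1)*(n^2 - 2*n) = (n - 2)*(n + 1)*(n)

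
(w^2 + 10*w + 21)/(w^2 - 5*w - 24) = (w + 7)/(w - 8)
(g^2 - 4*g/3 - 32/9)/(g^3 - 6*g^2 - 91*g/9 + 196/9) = (9*g^2 - 12*g - 32)/(9*g^3 - 54*g^2 - 91*g + 196)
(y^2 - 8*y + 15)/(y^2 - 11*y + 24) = (y - 5)/(y - 8)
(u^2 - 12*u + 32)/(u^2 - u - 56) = (u - 4)/(u + 7)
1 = 1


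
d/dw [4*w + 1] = 4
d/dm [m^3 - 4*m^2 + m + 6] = 3*m^2 - 8*m + 1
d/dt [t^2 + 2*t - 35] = 2*t + 2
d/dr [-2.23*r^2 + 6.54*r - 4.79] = 6.54 - 4.46*r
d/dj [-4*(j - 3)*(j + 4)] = -8*j - 4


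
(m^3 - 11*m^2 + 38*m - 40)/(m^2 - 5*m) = m - 6 + 8/m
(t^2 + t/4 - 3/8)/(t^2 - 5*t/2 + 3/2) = (8*t^2 + 2*t - 3)/(4*(2*t^2 - 5*t + 3))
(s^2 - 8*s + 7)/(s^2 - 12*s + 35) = (s - 1)/(s - 5)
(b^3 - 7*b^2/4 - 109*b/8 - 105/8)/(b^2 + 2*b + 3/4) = (4*b^2 - 13*b - 35)/(2*(2*b + 1))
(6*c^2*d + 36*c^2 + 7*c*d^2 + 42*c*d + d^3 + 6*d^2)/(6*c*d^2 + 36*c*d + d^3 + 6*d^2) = (c + d)/d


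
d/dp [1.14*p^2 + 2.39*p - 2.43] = 2.28*p + 2.39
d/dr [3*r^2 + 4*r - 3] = 6*r + 4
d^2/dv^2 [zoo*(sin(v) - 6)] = zoo*sin(v)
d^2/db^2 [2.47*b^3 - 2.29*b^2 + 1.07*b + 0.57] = 14.82*b - 4.58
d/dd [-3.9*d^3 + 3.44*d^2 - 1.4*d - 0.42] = -11.7*d^2 + 6.88*d - 1.4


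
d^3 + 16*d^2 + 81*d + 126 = (d + 3)*(d + 6)*(d + 7)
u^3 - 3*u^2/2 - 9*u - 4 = (u - 4)*(u + 1/2)*(u + 2)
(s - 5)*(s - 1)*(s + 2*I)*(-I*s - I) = -I*s^4 + 2*s^3 + 5*I*s^3 - 10*s^2 + I*s^2 - 2*s - 5*I*s + 10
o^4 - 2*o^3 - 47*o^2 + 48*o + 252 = (o - 7)*(o - 3)*(o + 2)*(o + 6)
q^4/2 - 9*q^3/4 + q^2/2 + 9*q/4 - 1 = (q/2 + 1/2)*(q - 4)*(q - 1)*(q - 1/2)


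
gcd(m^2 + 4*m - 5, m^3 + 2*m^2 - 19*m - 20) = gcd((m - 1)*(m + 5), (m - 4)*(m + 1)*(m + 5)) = m + 5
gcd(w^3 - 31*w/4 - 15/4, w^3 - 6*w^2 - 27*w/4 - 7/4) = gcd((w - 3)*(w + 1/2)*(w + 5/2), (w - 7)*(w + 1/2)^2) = w + 1/2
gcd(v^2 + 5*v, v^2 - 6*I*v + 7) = 1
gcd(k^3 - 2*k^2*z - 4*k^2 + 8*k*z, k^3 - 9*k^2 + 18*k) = k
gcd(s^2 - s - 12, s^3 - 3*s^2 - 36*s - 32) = 1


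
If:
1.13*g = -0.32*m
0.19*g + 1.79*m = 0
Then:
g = 0.00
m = 0.00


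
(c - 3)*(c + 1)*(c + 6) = c^3 + 4*c^2 - 15*c - 18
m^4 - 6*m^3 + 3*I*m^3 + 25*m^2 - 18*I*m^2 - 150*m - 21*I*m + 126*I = (m - 6)*(m - 3*I)*(m - I)*(m + 7*I)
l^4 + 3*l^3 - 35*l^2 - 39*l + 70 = (l - 5)*(l - 1)*(l + 2)*(l + 7)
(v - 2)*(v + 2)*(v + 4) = v^3 + 4*v^2 - 4*v - 16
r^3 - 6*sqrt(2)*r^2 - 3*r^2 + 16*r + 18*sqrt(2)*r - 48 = (r - 3)*(r - 4*sqrt(2))*(r - 2*sqrt(2))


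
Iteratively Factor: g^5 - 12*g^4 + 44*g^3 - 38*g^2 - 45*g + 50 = (g - 1)*(g^4 - 11*g^3 + 33*g^2 - 5*g - 50) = (g - 1)*(g + 1)*(g^3 - 12*g^2 + 45*g - 50) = (g - 5)*(g - 1)*(g + 1)*(g^2 - 7*g + 10) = (g - 5)*(g - 2)*(g - 1)*(g + 1)*(g - 5)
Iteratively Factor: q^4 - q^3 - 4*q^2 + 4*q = (q - 2)*(q^3 + q^2 - 2*q) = (q - 2)*(q - 1)*(q^2 + 2*q) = q*(q - 2)*(q - 1)*(q + 2)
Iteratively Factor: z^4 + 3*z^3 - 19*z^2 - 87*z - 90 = (z + 3)*(z^3 - 19*z - 30) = (z + 3)^2*(z^2 - 3*z - 10) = (z + 2)*(z + 3)^2*(z - 5)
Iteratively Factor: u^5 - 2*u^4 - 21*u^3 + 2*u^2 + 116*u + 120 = (u - 5)*(u^4 + 3*u^3 - 6*u^2 - 28*u - 24) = (u - 5)*(u - 3)*(u^3 + 6*u^2 + 12*u + 8) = (u - 5)*(u - 3)*(u + 2)*(u^2 + 4*u + 4) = (u - 5)*(u - 3)*(u + 2)^2*(u + 2)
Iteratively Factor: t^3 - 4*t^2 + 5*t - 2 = (t - 1)*(t^2 - 3*t + 2) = (t - 1)^2*(t - 2)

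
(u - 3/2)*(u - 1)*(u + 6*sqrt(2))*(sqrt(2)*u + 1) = sqrt(2)*u^4 - 5*sqrt(2)*u^3/2 + 13*u^3 - 65*u^2/2 + 15*sqrt(2)*u^2/2 - 15*sqrt(2)*u + 39*u/2 + 9*sqrt(2)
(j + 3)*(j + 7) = j^2 + 10*j + 21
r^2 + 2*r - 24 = (r - 4)*(r + 6)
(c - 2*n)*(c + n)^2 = c^3 - 3*c*n^2 - 2*n^3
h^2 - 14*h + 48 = (h - 8)*(h - 6)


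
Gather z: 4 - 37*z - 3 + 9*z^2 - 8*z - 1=9*z^2 - 45*z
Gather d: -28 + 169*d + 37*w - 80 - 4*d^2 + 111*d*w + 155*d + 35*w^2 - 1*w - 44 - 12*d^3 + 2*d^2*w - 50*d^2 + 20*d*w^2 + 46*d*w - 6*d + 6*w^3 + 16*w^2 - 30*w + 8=-12*d^3 + d^2*(2*w - 54) + d*(20*w^2 + 157*w + 318) + 6*w^3 + 51*w^2 + 6*w - 144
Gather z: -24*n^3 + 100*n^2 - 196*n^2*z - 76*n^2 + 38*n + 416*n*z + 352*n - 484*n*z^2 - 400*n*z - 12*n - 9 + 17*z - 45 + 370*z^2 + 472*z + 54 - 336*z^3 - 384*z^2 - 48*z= -24*n^3 + 24*n^2 + 378*n - 336*z^3 + z^2*(-484*n - 14) + z*(-196*n^2 + 16*n + 441)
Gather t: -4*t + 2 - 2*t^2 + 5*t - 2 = -2*t^2 + t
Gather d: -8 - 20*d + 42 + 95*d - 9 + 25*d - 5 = 100*d + 20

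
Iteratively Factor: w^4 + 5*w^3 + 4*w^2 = (w)*(w^3 + 5*w^2 + 4*w) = w^2*(w^2 + 5*w + 4) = w^2*(w + 1)*(w + 4)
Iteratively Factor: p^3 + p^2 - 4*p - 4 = (p + 1)*(p^2 - 4) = (p - 2)*(p + 1)*(p + 2)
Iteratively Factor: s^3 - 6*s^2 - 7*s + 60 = (s - 4)*(s^2 - 2*s - 15) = (s - 4)*(s + 3)*(s - 5)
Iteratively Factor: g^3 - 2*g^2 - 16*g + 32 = (g + 4)*(g^2 - 6*g + 8) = (g - 4)*(g + 4)*(g - 2)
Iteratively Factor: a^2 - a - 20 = (a - 5)*(a + 4)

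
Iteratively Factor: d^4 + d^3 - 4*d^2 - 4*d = (d + 2)*(d^3 - d^2 - 2*d) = d*(d + 2)*(d^2 - d - 2) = d*(d + 1)*(d + 2)*(d - 2)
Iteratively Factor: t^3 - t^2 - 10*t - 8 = (t - 4)*(t^2 + 3*t + 2) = (t - 4)*(t + 1)*(t + 2)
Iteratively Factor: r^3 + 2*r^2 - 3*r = (r)*(r^2 + 2*r - 3) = r*(r - 1)*(r + 3)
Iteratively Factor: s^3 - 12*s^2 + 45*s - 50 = (s - 5)*(s^2 - 7*s + 10) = (s - 5)^2*(s - 2)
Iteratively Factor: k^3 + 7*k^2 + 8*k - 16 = (k - 1)*(k^2 + 8*k + 16) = (k - 1)*(k + 4)*(k + 4)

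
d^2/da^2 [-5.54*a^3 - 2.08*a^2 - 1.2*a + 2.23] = -33.24*a - 4.16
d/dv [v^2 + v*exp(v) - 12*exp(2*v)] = v*exp(v) + 2*v - 24*exp(2*v) + exp(v)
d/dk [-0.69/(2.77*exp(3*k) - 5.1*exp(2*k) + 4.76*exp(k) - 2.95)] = (5.7339*exp(2*k) - 7.038*exp(k) + 3.2844)*exp(k)/(2.77*exp(3*k) - 5.1*exp(2*k) + 4.76*exp(k) - 2.95)^2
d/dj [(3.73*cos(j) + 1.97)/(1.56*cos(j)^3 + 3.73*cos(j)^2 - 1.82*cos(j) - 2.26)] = (11.6376*cos(j)^3 + 23.1325*cos(j)^2 + 14.6962*cos(j) + 4.8444)*sin(j)/(2.4336*cos(j)^6 + 11.6376*cos(j)^5 + 8.2345*cos(j)^4 - 20.6284*cos(j)^3 - 13.5472*cos(j)^2 + 8.2264*cos(j) + 5.1076)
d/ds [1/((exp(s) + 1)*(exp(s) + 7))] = 2*(-exp(s) - 4)*exp(s)/(exp(4*s) + 16*exp(3*s) + 78*exp(2*s) + 112*exp(s) + 49)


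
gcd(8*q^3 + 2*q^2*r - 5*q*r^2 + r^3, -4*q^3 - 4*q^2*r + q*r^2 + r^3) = 2*q^2 + q*r - r^2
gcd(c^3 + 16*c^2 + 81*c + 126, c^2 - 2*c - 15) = c + 3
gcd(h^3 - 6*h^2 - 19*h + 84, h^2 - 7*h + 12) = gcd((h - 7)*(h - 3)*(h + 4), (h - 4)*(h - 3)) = h - 3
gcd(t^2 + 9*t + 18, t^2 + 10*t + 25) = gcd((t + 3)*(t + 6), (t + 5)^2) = 1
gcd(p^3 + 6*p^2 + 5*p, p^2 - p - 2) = p + 1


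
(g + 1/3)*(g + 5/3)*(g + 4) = g^3 + 6*g^2 + 77*g/9 + 20/9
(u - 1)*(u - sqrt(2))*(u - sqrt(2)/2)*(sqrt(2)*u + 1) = sqrt(2)*u^4 - 2*u^3 - sqrt(2)*u^3 - sqrt(2)*u^2/2 + 2*u^2 + sqrt(2)*u/2 + u - 1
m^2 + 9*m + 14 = (m + 2)*(m + 7)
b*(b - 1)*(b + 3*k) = b^3 + 3*b^2*k - b^2 - 3*b*k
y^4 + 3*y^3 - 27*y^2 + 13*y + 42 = (y - 3)*(y - 2)*(y + 1)*(y + 7)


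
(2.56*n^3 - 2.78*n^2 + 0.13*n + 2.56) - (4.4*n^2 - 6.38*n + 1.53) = 2.56*n^3 - 7.18*n^2 + 6.51*n + 1.03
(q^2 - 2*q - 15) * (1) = q^2 - 2*q - 15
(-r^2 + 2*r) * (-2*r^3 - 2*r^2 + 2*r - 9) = 2*r^5 - 2*r^4 - 6*r^3 + 13*r^2 - 18*r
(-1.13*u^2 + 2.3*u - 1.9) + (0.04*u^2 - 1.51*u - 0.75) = -1.09*u^2 + 0.79*u - 2.65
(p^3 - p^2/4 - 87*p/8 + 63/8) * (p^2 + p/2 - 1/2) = p^5 + p^4/4 - 23*p^3/2 + 41*p^2/16 + 75*p/8 - 63/16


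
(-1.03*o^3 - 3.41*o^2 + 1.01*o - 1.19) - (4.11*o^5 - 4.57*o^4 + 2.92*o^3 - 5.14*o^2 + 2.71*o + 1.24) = -4.11*o^5 + 4.57*o^4 - 3.95*o^3 + 1.73*o^2 - 1.7*o - 2.43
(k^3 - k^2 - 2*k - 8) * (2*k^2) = 2*k^5 - 2*k^4 - 4*k^3 - 16*k^2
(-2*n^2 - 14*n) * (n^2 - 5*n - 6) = -2*n^4 - 4*n^3 + 82*n^2 + 84*n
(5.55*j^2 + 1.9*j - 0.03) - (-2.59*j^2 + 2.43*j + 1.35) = 8.14*j^2 - 0.53*j - 1.38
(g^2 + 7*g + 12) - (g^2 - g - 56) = 8*g + 68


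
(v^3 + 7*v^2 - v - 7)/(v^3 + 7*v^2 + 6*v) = (v^2 + 6*v - 7)/(v*(v + 6))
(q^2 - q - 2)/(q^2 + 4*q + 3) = (q - 2)/(q + 3)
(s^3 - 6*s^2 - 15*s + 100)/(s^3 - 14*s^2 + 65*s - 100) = (s + 4)/(s - 4)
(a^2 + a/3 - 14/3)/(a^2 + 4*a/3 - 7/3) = (a - 2)/(a - 1)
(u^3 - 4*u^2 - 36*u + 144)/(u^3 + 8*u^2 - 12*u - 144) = (u - 6)/(u + 6)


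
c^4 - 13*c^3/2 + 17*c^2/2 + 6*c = c*(c - 4)*(c - 3)*(c + 1/2)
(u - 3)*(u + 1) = u^2 - 2*u - 3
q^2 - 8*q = q*(q - 8)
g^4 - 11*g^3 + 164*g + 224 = (g - 8)*(g - 7)*(g + 2)^2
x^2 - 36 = (x - 6)*(x + 6)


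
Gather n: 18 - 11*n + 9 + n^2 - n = n^2 - 12*n + 27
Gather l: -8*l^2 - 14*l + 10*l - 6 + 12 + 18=-8*l^2 - 4*l + 24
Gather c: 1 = 1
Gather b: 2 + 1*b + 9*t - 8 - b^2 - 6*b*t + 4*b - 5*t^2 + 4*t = -b^2 + b*(5 - 6*t) - 5*t^2 + 13*t - 6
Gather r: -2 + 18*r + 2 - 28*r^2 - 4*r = -28*r^2 + 14*r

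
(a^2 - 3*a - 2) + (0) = a^2 - 3*a - 2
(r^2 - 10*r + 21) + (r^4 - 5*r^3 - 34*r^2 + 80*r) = r^4 - 5*r^3 - 33*r^2 + 70*r + 21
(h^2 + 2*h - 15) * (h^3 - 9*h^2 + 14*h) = h^5 - 7*h^4 - 19*h^3 + 163*h^2 - 210*h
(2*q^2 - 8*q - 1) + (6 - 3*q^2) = -q^2 - 8*q + 5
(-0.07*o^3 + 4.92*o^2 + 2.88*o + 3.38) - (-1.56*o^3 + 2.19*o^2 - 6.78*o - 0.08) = 1.49*o^3 + 2.73*o^2 + 9.66*o + 3.46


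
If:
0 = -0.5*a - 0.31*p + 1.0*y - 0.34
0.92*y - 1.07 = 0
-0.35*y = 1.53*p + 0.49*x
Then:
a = 0.198562091503268*x + 1.81104148905939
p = -0.320261437908497*x - 0.266055697641375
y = 1.16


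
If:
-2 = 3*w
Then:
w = -2/3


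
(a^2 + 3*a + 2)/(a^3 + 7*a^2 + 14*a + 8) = 1/(a + 4)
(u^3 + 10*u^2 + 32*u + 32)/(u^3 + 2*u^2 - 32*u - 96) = (u + 2)/(u - 6)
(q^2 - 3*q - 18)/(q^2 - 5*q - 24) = (q - 6)/(q - 8)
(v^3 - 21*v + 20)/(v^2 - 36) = (v^3 - 21*v + 20)/(v^2 - 36)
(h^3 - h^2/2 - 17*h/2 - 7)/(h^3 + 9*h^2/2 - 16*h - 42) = (h + 1)/(h + 6)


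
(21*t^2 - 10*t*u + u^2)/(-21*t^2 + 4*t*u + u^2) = (-7*t + u)/(7*t + u)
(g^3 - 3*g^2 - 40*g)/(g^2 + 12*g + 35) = g*(g - 8)/(g + 7)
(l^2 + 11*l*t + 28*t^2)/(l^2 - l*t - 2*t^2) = (-l^2 - 11*l*t - 28*t^2)/(-l^2 + l*t + 2*t^2)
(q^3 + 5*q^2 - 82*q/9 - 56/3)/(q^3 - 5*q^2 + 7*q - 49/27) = 3*(3*q^2 + 22*q + 24)/(9*q^2 - 24*q + 7)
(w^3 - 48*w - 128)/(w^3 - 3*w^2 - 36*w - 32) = (w + 4)/(w + 1)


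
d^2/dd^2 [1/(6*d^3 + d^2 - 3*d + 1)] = 2*(-(18*d + 1)*(6*d^3 + d^2 - 3*d + 1) + (18*d^2 + 2*d - 3)^2)/(6*d^3 + d^2 - 3*d + 1)^3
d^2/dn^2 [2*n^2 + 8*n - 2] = 4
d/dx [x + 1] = 1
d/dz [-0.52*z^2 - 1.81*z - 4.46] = -1.04*z - 1.81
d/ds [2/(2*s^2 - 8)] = -2*s/(s^2 - 4)^2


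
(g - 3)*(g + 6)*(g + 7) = g^3 + 10*g^2 + 3*g - 126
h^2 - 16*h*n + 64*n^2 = (h - 8*n)^2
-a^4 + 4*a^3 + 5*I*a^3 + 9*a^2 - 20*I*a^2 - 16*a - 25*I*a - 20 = (a - 5)*(a - 4*I)*(I*a + 1)*(I*a + I)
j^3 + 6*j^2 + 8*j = j*(j + 2)*(j + 4)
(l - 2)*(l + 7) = l^2 + 5*l - 14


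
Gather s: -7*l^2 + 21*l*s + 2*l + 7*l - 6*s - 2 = -7*l^2 + 9*l + s*(21*l - 6) - 2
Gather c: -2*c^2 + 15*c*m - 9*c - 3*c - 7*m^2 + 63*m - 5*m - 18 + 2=-2*c^2 + c*(15*m - 12) - 7*m^2 + 58*m - 16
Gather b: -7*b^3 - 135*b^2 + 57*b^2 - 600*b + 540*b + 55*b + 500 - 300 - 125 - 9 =-7*b^3 - 78*b^2 - 5*b + 66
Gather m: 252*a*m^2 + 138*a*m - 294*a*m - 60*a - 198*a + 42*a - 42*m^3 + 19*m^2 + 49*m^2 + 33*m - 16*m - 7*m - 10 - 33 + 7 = -216*a - 42*m^3 + m^2*(252*a + 68) + m*(10 - 156*a) - 36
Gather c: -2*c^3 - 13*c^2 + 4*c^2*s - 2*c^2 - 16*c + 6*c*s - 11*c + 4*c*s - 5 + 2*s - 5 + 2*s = -2*c^3 + c^2*(4*s - 15) + c*(10*s - 27) + 4*s - 10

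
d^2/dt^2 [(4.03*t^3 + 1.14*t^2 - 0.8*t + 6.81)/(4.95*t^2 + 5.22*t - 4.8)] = (313.010784*t^3 + 557.83647*t^2 + 1498.84074*t + 707.176008)/(121.287375*t^6 + 383.70915*t^5 + 51.80274*t^4 - 601.926552*t^3 - 50.2329599999999*t^2 + 360.8064*t - 110.592)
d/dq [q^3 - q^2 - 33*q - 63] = 3*q^2 - 2*q - 33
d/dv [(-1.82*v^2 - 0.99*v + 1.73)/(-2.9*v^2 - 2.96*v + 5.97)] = (2.5162*v^2 - 11.6968*v - 0.789499999999999)/(8.41*v^4 + 17.168*v^3 - 25.8644*v^2 - 35.3424*v + 35.6409)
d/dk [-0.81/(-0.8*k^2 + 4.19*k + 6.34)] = (3.3939 - 1.296*k)/(-0.8*k^2 + 4.19*k + 6.34)^2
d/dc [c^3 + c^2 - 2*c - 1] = 3*c^2 + 2*c - 2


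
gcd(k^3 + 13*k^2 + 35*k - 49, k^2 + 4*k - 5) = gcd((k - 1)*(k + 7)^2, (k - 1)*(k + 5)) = k - 1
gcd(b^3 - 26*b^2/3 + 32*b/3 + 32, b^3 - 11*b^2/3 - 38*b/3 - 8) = b^2 - 14*b/3 - 8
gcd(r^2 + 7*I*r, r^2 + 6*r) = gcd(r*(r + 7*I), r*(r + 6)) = r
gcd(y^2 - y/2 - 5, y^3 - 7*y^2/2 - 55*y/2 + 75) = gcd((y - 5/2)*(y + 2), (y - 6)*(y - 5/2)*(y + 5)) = y - 5/2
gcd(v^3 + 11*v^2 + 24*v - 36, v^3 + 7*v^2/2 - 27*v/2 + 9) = v^2 + 5*v - 6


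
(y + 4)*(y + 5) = y^2 + 9*y + 20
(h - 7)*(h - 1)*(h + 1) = h^3 - 7*h^2 - h + 7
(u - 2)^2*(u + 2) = u^3 - 2*u^2 - 4*u + 8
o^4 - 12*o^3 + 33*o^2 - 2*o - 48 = (o - 8)*(o - 3)*(o - 2)*(o + 1)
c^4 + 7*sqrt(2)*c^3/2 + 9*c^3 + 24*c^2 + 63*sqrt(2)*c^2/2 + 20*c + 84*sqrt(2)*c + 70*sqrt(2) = (c + 2)^2*(c + 5)*(c + 7*sqrt(2)/2)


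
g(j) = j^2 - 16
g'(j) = 2*j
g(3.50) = -3.75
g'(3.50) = 7.00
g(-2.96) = -7.24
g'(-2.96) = -5.92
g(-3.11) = -6.33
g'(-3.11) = -6.22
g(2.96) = -7.24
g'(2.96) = 5.92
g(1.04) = -14.92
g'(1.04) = 2.08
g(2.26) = -10.89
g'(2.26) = 4.52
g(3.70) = -2.31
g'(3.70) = 7.40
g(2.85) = -7.88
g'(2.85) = 5.70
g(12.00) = 128.00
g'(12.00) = 24.00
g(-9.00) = 65.00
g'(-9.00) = -18.00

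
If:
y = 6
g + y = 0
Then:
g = -6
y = 6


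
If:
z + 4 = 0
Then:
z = -4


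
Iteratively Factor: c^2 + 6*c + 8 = (c + 4)*(c + 2)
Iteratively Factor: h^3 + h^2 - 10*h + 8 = (h + 4)*(h^2 - 3*h + 2) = (h - 1)*(h + 4)*(h - 2)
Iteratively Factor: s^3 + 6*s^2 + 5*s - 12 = (s + 4)*(s^2 + 2*s - 3) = (s - 1)*(s + 4)*(s + 3)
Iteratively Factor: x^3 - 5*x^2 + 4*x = (x - 4)*(x^2 - x) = x*(x - 4)*(x - 1)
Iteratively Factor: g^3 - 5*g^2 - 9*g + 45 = (g - 5)*(g^2 - 9) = (g - 5)*(g + 3)*(g - 3)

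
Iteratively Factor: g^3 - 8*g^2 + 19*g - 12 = (g - 3)*(g^2 - 5*g + 4) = (g - 4)*(g - 3)*(g - 1)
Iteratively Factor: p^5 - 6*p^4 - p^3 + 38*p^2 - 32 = (p - 1)*(p^4 - 5*p^3 - 6*p^2 + 32*p + 32) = (p - 4)*(p - 1)*(p^3 - p^2 - 10*p - 8) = (p - 4)^2*(p - 1)*(p^2 + 3*p + 2) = (p - 4)^2*(p - 1)*(p + 1)*(p + 2)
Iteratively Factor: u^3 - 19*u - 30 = (u + 3)*(u^2 - 3*u - 10) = (u + 2)*(u + 3)*(u - 5)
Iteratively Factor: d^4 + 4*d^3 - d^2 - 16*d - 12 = (d + 3)*(d^3 + d^2 - 4*d - 4) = (d + 1)*(d + 3)*(d^2 - 4) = (d - 2)*(d + 1)*(d + 3)*(d + 2)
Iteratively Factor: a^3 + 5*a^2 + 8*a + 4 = (a + 2)*(a^2 + 3*a + 2) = (a + 2)^2*(a + 1)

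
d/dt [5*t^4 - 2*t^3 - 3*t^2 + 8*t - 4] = 20*t^3 - 6*t^2 - 6*t + 8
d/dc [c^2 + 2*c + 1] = 2*c + 2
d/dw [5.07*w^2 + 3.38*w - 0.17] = 10.14*w + 3.38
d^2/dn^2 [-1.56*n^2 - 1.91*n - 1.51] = -3.12000000000000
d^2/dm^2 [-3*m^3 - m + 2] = -18*m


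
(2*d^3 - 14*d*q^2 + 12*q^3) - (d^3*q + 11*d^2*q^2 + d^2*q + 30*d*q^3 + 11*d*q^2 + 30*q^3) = -d^3*q + 2*d^3 - 11*d^2*q^2 - d^2*q - 30*d*q^3 - 25*d*q^2 - 18*q^3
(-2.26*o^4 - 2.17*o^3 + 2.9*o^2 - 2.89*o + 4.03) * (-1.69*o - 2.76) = 3.8194*o^5 + 9.9049*o^4 + 1.0882*o^3 - 3.1199*o^2 + 1.1657*o - 11.1228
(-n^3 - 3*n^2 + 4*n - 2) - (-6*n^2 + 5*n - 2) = -n^3 + 3*n^2 - n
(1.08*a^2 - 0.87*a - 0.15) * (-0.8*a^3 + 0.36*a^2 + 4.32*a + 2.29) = -0.864*a^5 + 1.0848*a^4 + 4.4724*a^3 - 1.3392*a^2 - 2.6403*a - 0.3435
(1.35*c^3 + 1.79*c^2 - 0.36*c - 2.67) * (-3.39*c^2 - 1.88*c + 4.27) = -4.5765*c^5 - 8.6061*c^4 + 3.6197*c^3 + 17.3714*c^2 + 3.4824*c - 11.4009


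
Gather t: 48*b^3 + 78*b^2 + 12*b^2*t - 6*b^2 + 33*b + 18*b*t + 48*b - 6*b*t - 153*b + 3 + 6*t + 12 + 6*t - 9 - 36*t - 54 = 48*b^3 + 72*b^2 - 72*b + t*(12*b^2 + 12*b - 24) - 48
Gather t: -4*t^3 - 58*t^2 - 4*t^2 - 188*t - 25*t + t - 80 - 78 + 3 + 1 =-4*t^3 - 62*t^2 - 212*t - 154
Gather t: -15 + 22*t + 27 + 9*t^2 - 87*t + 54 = 9*t^2 - 65*t + 66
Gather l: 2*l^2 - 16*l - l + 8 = 2*l^2 - 17*l + 8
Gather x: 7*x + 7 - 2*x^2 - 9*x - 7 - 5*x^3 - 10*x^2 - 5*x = -5*x^3 - 12*x^2 - 7*x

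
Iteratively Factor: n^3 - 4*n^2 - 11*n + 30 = (n + 3)*(n^2 - 7*n + 10) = (n - 5)*(n + 3)*(n - 2)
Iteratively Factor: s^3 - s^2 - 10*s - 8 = (s + 1)*(s^2 - 2*s - 8) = (s + 1)*(s + 2)*(s - 4)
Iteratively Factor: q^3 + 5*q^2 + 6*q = (q + 3)*(q^2 + 2*q) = q*(q + 3)*(q + 2)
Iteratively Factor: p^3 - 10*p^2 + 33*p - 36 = (p - 3)*(p^2 - 7*p + 12) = (p - 3)^2*(p - 4)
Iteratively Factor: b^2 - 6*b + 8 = (b - 4)*(b - 2)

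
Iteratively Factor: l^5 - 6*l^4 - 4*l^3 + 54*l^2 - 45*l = (l)*(l^4 - 6*l^3 - 4*l^2 + 54*l - 45) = l*(l - 5)*(l^3 - l^2 - 9*l + 9) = l*(l - 5)*(l - 1)*(l^2 - 9) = l*(l - 5)*(l - 1)*(l + 3)*(l - 3)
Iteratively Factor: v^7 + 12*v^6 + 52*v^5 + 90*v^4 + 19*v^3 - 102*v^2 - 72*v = (v + 4)*(v^6 + 8*v^5 + 20*v^4 + 10*v^3 - 21*v^2 - 18*v) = (v + 1)*(v + 4)*(v^5 + 7*v^4 + 13*v^3 - 3*v^2 - 18*v) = (v - 1)*(v + 1)*(v + 4)*(v^4 + 8*v^3 + 21*v^2 + 18*v) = (v - 1)*(v + 1)*(v + 3)*(v + 4)*(v^3 + 5*v^2 + 6*v) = (v - 1)*(v + 1)*(v + 3)^2*(v + 4)*(v^2 + 2*v) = v*(v - 1)*(v + 1)*(v + 3)^2*(v + 4)*(v + 2)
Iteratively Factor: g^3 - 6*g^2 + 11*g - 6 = (g - 3)*(g^2 - 3*g + 2) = (g - 3)*(g - 2)*(g - 1)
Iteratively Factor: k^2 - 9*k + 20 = (k - 4)*(k - 5)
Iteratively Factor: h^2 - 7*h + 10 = (h - 2)*(h - 5)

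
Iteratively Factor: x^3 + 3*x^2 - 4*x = (x)*(x^2 + 3*x - 4) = x*(x + 4)*(x - 1)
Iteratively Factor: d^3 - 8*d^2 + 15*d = (d)*(d^2 - 8*d + 15) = d*(d - 5)*(d - 3)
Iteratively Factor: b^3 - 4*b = (b)*(b^2 - 4) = b*(b + 2)*(b - 2)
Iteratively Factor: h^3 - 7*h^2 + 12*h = (h - 3)*(h^2 - 4*h) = h*(h - 3)*(h - 4)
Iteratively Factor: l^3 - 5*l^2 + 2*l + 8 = (l + 1)*(l^2 - 6*l + 8) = (l - 4)*(l + 1)*(l - 2)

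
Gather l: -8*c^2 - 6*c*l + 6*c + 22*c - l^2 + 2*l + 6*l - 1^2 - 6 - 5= -8*c^2 + 28*c - l^2 + l*(8 - 6*c) - 12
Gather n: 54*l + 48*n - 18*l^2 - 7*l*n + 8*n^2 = -18*l^2 + 54*l + 8*n^2 + n*(48 - 7*l)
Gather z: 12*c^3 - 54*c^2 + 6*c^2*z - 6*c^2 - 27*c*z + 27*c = 12*c^3 - 60*c^2 + 27*c + z*(6*c^2 - 27*c)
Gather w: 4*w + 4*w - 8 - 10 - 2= 8*w - 20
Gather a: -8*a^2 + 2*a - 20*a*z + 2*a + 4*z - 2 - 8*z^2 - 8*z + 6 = -8*a^2 + a*(4 - 20*z) - 8*z^2 - 4*z + 4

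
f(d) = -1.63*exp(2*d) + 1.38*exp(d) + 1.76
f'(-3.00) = 0.06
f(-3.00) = 1.82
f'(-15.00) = 0.00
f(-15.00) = 1.76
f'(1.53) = -63.15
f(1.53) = -26.63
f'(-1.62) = 0.15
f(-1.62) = 1.97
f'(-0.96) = 0.05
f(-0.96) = 2.05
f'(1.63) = -77.88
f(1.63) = -33.66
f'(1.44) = -52.25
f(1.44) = -21.45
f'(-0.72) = -0.10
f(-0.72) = 2.05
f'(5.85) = -392584.61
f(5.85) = -196050.95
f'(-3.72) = 0.03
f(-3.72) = 1.79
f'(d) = -3.26*exp(2*d) + 1.38*exp(d) = (1.38 - 3.26*exp(d))*exp(d)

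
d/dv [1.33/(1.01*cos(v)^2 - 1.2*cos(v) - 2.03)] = (2.6866*cos(v) - 1.596)*sin(v)/(-1.01*cos(v)^2 + 1.2*cos(v) + 2.03)^2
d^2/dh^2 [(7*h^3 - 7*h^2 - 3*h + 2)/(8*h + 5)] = 2*(448*h^3 + 840*h^2 + 525*h + 73)/(512*h^3 + 960*h^2 + 600*h + 125)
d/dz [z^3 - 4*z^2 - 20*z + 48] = 3*z^2 - 8*z - 20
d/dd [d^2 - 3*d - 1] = 2*d - 3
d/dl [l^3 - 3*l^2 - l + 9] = 3*l^2 - 6*l - 1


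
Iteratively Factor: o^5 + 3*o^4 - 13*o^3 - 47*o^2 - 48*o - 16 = (o + 1)*(o^4 + 2*o^3 - 15*o^2 - 32*o - 16) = (o + 1)^2*(o^3 + o^2 - 16*o - 16) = (o + 1)^3*(o^2 - 16) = (o - 4)*(o + 1)^3*(o + 4)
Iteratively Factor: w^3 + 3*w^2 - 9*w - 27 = (w - 3)*(w^2 + 6*w + 9) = (w - 3)*(w + 3)*(w + 3)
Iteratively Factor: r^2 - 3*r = (r - 3)*(r)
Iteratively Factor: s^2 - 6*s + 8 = (s - 2)*(s - 4)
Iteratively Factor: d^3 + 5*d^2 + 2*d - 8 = (d - 1)*(d^2 + 6*d + 8) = (d - 1)*(d + 2)*(d + 4)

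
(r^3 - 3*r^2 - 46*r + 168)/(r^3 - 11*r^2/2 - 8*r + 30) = 2*(r^2 + 3*r - 28)/(2*r^2 + r - 10)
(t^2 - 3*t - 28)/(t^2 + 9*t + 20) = (t - 7)/(t + 5)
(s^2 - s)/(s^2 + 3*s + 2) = s*(s - 1)/(s^2 + 3*s + 2)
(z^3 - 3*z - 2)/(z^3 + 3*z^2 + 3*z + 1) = (z - 2)/(z + 1)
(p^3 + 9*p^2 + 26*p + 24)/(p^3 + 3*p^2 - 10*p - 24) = (p + 3)/(p - 3)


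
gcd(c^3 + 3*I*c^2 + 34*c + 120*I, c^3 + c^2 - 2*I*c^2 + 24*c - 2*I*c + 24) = c^2 - 2*I*c + 24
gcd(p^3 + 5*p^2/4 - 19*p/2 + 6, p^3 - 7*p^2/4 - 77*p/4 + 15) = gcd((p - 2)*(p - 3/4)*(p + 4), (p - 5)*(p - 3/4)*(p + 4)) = p^2 + 13*p/4 - 3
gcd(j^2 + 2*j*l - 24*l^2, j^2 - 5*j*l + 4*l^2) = j - 4*l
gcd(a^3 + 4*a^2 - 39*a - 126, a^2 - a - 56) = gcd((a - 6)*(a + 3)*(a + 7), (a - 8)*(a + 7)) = a + 7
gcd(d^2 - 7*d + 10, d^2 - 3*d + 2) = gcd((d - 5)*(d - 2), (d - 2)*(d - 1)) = d - 2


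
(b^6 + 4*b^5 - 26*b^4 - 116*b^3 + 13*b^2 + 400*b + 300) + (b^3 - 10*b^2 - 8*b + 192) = b^6 + 4*b^5 - 26*b^4 - 115*b^3 + 3*b^2 + 392*b + 492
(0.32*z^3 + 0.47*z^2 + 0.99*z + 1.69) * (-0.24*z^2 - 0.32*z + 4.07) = -0.0768*z^5 - 0.2152*z^4 + 0.9144*z^3 + 1.1905*z^2 + 3.4885*z + 6.8783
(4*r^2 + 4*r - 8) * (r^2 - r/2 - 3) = 4*r^4 + 2*r^3 - 22*r^2 - 8*r + 24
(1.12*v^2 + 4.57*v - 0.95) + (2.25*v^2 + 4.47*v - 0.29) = 3.37*v^2 + 9.04*v - 1.24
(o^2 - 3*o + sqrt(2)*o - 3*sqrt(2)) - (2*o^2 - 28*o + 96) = -o^2 + sqrt(2)*o + 25*o - 96 - 3*sqrt(2)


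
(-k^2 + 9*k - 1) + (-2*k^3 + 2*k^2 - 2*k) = -2*k^3 + k^2 + 7*k - 1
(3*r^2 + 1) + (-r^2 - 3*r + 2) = 2*r^2 - 3*r + 3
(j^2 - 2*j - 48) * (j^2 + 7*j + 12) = j^4 + 5*j^3 - 50*j^2 - 360*j - 576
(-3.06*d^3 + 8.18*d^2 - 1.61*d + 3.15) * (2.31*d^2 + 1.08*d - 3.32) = -7.0686*d^5 + 15.591*d^4 + 15.2745*d^3 - 21.6199*d^2 + 8.7472*d - 10.458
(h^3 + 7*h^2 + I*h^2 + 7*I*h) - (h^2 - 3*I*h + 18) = h^3 + 6*h^2 + I*h^2 + 10*I*h - 18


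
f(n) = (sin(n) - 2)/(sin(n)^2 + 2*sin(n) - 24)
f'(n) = (-2*sin(n)*cos(n) - 2*cos(n))*(sin(n) - 2)/(sin(n)^2 + 2*sin(n) - 24)^2 + cos(n)/(sin(n)^2 + 2*sin(n) - 24)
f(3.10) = 0.08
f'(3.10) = 0.03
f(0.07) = 0.08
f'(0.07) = -0.03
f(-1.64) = 0.12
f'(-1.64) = 0.00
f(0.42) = 0.07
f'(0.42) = -0.03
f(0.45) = 0.07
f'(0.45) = -0.03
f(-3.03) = 0.09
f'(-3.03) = 0.03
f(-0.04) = 0.08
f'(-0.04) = -0.03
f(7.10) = 0.06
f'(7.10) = -0.02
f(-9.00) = 0.10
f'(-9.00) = 0.03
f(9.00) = 0.07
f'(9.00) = 0.03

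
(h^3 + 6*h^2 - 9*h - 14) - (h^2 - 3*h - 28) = h^3 + 5*h^2 - 6*h + 14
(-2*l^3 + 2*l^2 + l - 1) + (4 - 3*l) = -2*l^3 + 2*l^2 - 2*l + 3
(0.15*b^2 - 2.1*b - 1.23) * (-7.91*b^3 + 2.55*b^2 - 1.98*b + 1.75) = -1.1865*b^5 + 16.9935*b^4 + 4.0773*b^3 + 1.284*b^2 - 1.2396*b - 2.1525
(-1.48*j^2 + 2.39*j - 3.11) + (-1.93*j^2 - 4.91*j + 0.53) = -3.41*j^2 - 2.52*j - 2.58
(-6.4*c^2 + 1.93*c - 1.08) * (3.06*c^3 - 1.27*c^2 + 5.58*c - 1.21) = -19.584*c^5 + 14.0338*c^4 - 41.4679*c^3 + 19.885*c^2 - 8.3617*c + 1.3068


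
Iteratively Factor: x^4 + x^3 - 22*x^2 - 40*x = (x + 2)*(x^3 - x^2 - 20*x) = x*(x + 2)*(x^2 - x - 20) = x*(x + 2)*(x + 4)*(x - 5)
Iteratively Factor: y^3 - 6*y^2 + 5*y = (y - 1)*(y^2 - 5*y) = (y - 5)*(y - 1)*(y)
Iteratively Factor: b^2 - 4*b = (b - 4)*(b)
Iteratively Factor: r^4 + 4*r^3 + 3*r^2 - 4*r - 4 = (r + 1)*(r^3 + 3*r^2 - 4) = (r + 1)*(r + 2)*(r^2 + r - 2) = (r + 1)*(r + 2)^2*(r - 1)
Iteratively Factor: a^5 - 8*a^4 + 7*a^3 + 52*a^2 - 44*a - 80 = (a + 1)*(a^4 - 9*a^3 + 16*a^2 + 36*a - 80) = (a + 1)*(a + 2)*(a^3 - 11*a^2 + 38*a - 40) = (a - 4)*(a + 1)*(a + 2)*(a^2 - 7*a + 10) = (a - 5)*(a - 4)*(a + 1)*(a + 2)*(a - 2)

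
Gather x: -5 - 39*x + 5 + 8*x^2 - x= 8*x^2 - 40*x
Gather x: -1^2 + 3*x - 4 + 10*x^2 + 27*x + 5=10*x^2 + 30*x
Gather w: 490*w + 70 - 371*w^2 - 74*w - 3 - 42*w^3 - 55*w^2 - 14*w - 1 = -42*w^3 - 426*w^2 + 402*w + 66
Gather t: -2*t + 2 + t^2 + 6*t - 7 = t^2 + 4*t - 5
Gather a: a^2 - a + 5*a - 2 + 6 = a^2 + 4*a + 4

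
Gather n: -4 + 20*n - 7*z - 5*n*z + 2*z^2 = n*(20 - 5*z) + 2*z^2 - 7*z - 4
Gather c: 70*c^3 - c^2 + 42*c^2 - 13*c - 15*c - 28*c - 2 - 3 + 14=70*c^3 + 41*c^2 - 56*c + 9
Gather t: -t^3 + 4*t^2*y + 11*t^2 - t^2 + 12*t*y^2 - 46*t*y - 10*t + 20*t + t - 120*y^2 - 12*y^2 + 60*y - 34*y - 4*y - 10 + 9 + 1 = -t^3 + t^2*(4*y + 10) + t*(12*y^2 - 46*y + 11) - 132*y^2 + 22*y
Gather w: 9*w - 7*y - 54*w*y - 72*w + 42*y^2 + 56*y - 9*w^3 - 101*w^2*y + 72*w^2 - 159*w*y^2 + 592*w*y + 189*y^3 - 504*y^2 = -9*w^3 + w^2*(72 - 101*y) + w*(-159*y^2 + 538*y - 63) + 189*y^3 - 462*y^2 + 49*y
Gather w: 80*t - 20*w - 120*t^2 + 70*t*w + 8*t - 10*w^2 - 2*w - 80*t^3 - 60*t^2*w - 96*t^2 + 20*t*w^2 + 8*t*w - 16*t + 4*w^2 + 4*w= -80*t^3 - 216*t^2 + 72*t + w^2*(20*t - 6) + w*(-60*t^2 + 78*t - 18)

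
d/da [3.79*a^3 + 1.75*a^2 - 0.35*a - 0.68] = 11.37*a^2 + 3.5*a - 0.35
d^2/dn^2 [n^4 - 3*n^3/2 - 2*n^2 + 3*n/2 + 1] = 12*n^2 - 9*n - 4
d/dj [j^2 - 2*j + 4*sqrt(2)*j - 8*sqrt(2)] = 2*j - 2 + 4*sqrt(2)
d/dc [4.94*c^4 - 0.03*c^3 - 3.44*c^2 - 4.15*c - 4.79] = 19.76*c^3 - 0.09*c^2 - 6.88*c - 4.15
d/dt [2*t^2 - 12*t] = 4*t - 12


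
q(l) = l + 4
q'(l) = 1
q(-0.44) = 3.56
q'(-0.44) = 1.00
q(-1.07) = 2.93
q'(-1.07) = 1.00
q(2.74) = 6.74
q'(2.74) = 1.00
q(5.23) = 9.23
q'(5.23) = 1.00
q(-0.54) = 3.46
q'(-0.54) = 1.00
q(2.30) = 6.30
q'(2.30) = 1.00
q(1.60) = 5.60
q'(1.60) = 1.00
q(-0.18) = 3.82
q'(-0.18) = 1.00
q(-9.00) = -5.00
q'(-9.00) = 1.00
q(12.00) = 16.00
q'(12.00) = 1.00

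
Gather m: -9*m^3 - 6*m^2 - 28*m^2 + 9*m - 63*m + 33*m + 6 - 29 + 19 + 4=-9*m^3 - 34*m^2 - 21*m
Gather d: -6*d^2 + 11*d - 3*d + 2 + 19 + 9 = -6*d^2 + 8*d + 30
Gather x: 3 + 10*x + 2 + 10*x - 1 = 20*x + 4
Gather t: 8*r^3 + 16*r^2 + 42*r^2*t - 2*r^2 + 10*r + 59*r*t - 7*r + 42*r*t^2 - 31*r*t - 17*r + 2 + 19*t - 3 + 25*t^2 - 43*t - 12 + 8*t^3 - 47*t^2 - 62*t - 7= 8*r^3 + 14*r^2 - 14*r + 8*t^3 + t^2*(42*r - 22) + t*(42*r^2 + 28*r - 86) - 20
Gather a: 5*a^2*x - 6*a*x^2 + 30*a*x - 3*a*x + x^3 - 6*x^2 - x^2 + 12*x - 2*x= 5*a^2*x + a*(-6*x^2 + 27*x) + x^3 - 7*x^2 + 10*x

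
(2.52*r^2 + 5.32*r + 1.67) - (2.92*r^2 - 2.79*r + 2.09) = -0.4*r^2 + 8.11*r - 0.42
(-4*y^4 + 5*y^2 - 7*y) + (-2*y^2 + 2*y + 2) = -4*y^4 + 3*y^2 - 5*y + 2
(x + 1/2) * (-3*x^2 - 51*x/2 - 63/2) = -3*x^3 - 27*x^2 - 177*x/4 - 63/4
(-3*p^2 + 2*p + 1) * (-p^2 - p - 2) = 3*p^4 + p^3 + 3*p^2 - 5*p - 2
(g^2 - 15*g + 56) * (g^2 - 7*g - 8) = g^4 - 22*g^3 + 153*g^2 - 272*g - 448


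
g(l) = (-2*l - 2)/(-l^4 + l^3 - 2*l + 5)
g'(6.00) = -0.00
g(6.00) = 0.01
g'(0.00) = -0.56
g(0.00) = -0.40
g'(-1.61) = -3.09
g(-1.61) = -0.46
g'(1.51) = -901.75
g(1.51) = -22.40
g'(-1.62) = -2.69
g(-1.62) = -0.43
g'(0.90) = -1.49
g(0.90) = -1.16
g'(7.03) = -0.00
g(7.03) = 0.01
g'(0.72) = -1.04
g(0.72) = -0.94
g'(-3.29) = -0.03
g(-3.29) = -0.03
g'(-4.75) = -0.01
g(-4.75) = -0.01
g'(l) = (-2*l - 2)*(4*l^3 - 3*l^2 + 2)/(-l^4 + l^3 - 2*l + 5)^2 - 2/(-l^4 + l^3 - 2*l + 5)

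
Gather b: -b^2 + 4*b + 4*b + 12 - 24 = -b^2 + 8*b - 12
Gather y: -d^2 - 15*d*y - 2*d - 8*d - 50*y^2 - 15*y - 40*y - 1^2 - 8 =-d^2 - 10*d - 50*y^2 + y*(-15*d - 55) - 9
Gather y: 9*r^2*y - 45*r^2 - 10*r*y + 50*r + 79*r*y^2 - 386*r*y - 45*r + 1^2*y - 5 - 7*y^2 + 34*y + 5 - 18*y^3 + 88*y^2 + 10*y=-45*r^2 + 5*r - 18*y^3 + y^2*(79*r + 81) + y*(9*r^2 - 396*r + 45)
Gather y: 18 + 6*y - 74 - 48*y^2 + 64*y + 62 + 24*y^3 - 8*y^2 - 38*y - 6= 24*y^3 - 56*y^2 + 32*y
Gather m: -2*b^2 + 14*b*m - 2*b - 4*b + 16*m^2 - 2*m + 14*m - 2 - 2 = -2*b^2 - 6*b + 16*m^2 + m*(14*b + 12) - 4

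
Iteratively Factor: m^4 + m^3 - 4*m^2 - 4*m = (m + 2)*(m^3 - m^2 - 2*m) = (m + 1)*(m + 2)*(m^2 - 2*m) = (m - 2)*(m + 1)*(m + 2)*(m)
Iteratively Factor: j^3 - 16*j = (j + 4)*(j^2 - 4*j) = j*(j + 4)*(j - 4)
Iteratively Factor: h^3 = (h)*(h^2) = h^2*(h)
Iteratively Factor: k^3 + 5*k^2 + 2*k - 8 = (k - 1)*(k^2 + 6*k + 8) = (k - 1)*(k + 2)*(k + 4)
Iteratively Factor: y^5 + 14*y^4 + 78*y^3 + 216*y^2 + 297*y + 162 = (y + 3)*(y^4 + 11*y^3 + 45*y^2 + 81*y + 54) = (y + 3)^2*(y^3 + 8*y^2 + 21*y + 18) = (y + 2)*(y + 3)^2*(y^2 + 6*y + 9) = (y + 2)*(y + 3)^3*(y + 3)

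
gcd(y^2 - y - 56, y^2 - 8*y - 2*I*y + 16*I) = y - 8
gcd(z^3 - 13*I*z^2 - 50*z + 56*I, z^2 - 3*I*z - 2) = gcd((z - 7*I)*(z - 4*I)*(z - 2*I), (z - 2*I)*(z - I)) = z - 2*I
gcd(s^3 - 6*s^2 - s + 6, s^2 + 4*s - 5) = s - 1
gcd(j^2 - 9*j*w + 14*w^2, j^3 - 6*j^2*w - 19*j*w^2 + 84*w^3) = -j + 7*w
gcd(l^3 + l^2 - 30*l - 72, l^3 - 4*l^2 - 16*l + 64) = l + 4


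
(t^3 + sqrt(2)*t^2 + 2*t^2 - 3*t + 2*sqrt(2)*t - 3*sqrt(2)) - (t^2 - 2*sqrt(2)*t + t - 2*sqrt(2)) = t^3 + t^2 + sqrt(2)*t^2 - 4*t + 4*sqrt(2)*t - sqrt(2)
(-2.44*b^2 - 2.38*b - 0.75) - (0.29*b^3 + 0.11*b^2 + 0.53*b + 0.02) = -0.29*b^3 - 2.55*b^2 - 2.91*b - 0.77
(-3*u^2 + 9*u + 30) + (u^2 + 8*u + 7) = -2*u^2 + 17*u + 37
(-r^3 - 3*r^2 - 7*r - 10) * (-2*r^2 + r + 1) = 2*r^5 + 5*r^4 + 10*r^3 + 10*r^2 - 17*r - 10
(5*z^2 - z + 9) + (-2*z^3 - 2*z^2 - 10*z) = -2*z^3 + 3*z^2 - 11*z + 9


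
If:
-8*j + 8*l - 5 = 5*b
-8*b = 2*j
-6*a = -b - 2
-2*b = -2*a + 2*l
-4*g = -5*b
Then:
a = 43/122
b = 7/61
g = 35/244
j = -28/61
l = 29/122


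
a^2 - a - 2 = (a - 2)*(a + 1)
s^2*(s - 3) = s^3 - 3*s^2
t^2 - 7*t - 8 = (t - 8)*(t + 1)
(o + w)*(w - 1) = o*w - o + w^2 - w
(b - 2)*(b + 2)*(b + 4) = b^3 + 4*b^2 - 4*b - 16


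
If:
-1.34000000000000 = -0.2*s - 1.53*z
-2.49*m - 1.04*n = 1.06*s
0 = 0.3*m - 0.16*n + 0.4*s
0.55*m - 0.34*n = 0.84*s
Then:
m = 0.00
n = 0.00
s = 0.00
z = 0.88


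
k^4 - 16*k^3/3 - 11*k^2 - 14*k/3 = k*(k - 7)*(k + 2/3)*(k + 1)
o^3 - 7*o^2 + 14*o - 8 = (o - 4)*(o - 2)*(o - 1)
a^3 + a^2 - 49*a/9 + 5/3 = (a - 5/3)*(a - 1/3)*(a + 3)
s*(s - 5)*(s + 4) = s^3 - s^2 - 20*s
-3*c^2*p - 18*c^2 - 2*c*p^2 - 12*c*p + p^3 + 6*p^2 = (-3*c + p)*(c + p)*(p + 6)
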